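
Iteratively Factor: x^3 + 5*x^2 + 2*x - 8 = (x - 1)*(x^2 + 6*x + 8) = (x - 1)*(x + 4)*(x + 2)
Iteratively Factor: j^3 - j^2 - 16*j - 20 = (j + 2)*(j^2 - 3*j - 10) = (j - 5)*(j + 2)*(j + 2)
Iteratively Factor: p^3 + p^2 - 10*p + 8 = (p - 1)*(p^2 + 2*p - 8) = (p - 1)*(p + 4)*(p - 2)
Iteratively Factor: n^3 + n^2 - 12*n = (n + 4)*(n^2 - 3*n) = n*(n + 4)*(n - 3)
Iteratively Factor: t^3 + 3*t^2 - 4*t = (t)*(t^2 + 3*t - 4) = t*(t + 4)*(t - 1)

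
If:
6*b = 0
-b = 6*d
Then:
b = 0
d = 0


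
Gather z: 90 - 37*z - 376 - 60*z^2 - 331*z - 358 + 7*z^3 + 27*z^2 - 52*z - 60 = 7*z^3 - 33*z^2 - 420*z - 704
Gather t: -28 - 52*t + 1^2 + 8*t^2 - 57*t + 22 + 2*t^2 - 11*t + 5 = 10*t^2 - 120*t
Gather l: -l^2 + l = -l^2 + l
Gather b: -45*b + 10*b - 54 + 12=-35*b - 42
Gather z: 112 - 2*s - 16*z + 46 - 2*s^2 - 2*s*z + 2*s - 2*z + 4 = -2*s^2 + z*(-2*s - 18) + 162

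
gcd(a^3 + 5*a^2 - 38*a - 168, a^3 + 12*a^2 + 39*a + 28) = a^2 + 11*a + 28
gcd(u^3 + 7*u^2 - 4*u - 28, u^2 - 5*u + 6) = u - 2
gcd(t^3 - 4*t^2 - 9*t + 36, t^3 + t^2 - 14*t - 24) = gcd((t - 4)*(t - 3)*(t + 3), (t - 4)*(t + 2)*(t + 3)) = t^2 - t - 12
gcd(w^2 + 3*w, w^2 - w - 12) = w + 3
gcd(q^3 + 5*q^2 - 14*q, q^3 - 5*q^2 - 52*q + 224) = q + 7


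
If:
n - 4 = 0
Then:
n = 4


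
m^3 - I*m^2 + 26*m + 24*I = (m - 6*I)*(m + I)*(m + 4*I)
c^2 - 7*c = c*(c - 7)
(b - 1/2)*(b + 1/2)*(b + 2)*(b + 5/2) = b^4 + 9*b^3/2 + 19*b^2/4 - 9*b/8 - 5/4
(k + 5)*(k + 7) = k^2 + 12*k + 35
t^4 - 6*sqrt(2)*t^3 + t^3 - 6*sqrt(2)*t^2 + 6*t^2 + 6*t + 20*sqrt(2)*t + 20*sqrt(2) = (t + 1)*(t - 5*sqrt(2))*(t - 2*sqrt(2))*(t + sqrt(2))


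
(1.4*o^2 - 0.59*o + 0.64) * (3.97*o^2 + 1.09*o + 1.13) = 5.558*o^4 - 0.8163*o^3 + 3.4797*o^2 + 0.0309000000000003*o + 0.7232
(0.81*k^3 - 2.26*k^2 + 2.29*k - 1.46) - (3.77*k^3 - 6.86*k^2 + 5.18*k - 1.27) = -2.96*k^3 + 4.6*k^2 - 2.89*k - 0.19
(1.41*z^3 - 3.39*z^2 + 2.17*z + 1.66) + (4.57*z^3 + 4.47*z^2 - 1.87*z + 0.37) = 5.98*z^3 + 1.08*z^2 + 0.3*z + 2.03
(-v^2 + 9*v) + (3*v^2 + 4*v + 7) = 2*v^2 + 13*v + 7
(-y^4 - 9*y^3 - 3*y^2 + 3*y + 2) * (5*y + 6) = -5*y^5 - 51*y^4 - 69*y^3 - 3*y^2 + 28*y + 12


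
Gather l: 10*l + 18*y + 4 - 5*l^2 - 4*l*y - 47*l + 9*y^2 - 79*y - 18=-5*l^2 + l*(-4*y - 37) + 9*y^2 - 61*y - 14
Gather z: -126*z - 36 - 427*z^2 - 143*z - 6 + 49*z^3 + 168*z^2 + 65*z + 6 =49*z^3 - 259*z^2 - 204*z - 36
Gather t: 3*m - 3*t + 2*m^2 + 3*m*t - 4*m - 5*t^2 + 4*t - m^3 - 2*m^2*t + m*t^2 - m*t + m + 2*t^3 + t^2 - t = -m^3 + 2*m^2 + 2*t^3 + t^2*(m - 4) + t*(-2*m^2 + 2*m)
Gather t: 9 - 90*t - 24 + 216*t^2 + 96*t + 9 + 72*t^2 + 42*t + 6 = 288*t^2 + 48*t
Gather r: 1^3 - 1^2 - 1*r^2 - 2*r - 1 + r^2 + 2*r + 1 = 0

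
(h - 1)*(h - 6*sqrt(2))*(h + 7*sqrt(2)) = h^3 - h^2 + sqrt(2)*h^2 - 84*h - sqrt(2)*h + 84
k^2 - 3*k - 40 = (k - 8)*(k + 5)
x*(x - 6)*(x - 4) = x^3 - 10*x^2 + 24*x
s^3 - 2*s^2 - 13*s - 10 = (s - 5)*(s + 1)*(s + 2)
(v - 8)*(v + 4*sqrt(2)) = v^2 - 8*v + 4*sqrt(2)*v - 32*sqrt(2)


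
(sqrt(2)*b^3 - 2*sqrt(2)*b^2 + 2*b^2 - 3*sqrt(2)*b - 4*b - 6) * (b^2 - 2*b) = sqrt(2)*b^5 - 4*sqrt(2)*b^4 + 2*b^4 - 8*b^3 + sqrt(2)*b^3 + 2*b^2 + 6*sqrt(2)*b^2 + 12*b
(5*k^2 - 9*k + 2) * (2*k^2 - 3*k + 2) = 10*k^4 - 33*k^3 + 41*k^2 - 24*k + 4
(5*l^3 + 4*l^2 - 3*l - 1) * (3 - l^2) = -5*l^5 - 4*l^4 + 18*l^3 + 13*l^2 - 9*l - 3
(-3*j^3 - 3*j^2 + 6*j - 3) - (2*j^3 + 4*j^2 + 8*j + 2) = -5*j^3 - 7*j^2 - 2*j - 5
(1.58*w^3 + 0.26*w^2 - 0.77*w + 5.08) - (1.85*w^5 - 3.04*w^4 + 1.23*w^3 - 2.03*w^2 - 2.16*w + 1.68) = -1.85*w^5 + 3.04*w^4 + 0.35*w^3 + 2.29*w^2 + 1.39*w + 3.4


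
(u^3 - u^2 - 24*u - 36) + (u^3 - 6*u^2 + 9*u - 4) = 2*u^3 - 7*u^2 - 15*u - 40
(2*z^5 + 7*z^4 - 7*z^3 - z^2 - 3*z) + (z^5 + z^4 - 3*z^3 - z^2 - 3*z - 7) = 3*z^5 + 8*z^4 - 10*z^3 - 2*z^2 - 6*z - 7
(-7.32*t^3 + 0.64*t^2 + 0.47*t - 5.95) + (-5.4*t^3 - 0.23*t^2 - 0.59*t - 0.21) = -12.72*t^3 + 0.41*t^2 - 0.12*t - 6.16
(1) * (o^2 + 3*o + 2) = o^2 + 3*o + 2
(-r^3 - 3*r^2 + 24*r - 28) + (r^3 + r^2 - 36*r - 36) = -2*r^2 - 12*r - 64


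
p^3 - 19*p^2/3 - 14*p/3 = p*(p - 7)*(p + 2/3)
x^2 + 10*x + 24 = (x + 4)*(x + 6)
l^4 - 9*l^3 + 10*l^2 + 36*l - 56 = (l - 7)*(l - 2)^2*(l + 2)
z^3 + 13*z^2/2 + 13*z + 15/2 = (z + 1)*(z + 5/2)*(z + 3)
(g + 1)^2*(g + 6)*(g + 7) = g^4 + 15*g^3 + 69*g^2 + 97*g + 42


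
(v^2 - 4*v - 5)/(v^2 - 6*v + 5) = (v + 1)/(v - 1)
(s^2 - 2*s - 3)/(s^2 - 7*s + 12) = (s + 1)/(s - 4)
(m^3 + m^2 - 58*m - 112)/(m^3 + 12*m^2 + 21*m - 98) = (m^2 - 6*m - 16)/(m^2 + 5*m - 14)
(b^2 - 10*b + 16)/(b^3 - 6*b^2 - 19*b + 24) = (b - 2)/(b^2 + 2*b - 3)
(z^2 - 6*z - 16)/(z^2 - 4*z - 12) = (z - 8)/(z - 6)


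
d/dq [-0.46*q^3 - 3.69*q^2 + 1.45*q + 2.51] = -1.38*q^2 - 7.38*q + 1.45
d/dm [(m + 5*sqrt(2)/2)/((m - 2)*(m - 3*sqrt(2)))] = (2*(m - 2)*(m - 3*sqrt(2)) - (m - 2)*(2*m + 5*sqrt(2)) - (m - 3*sqrt(2))*(2*m + 5*sqrt(2)))/(2*(m - 2)^2*(m - 3*sqrt(2))^2)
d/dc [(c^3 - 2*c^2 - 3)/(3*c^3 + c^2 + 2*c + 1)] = (7*c^4 + 4*c^3 + 26*c^2 + 2*c + 6)/(9*c^6 + 6*c^5 + 13*c^4 + 10*c^3 + 6*c^2 + 4*c + 1)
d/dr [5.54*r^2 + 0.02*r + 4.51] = 11.08*r + 0.02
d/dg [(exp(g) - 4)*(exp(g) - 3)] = (2*exp(g) - 7)*exp(g)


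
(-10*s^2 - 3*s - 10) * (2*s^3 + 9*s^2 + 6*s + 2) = -20*s^5 - 96*s^4 - 107*s^3 - 128*s^2 - 66*s - 20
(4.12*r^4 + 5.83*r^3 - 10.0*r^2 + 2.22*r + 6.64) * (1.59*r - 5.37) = 6.5508*r^5 - 12.8547*r^4 - 47.2071*r^3 + 57.2298*r^2 - 1.3638*r - 35.6568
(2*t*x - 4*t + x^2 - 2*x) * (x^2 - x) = 2*t*x^3 - 6*t*x^2 + 4*t*x + x^4 - 3*x^3 + 2*x^2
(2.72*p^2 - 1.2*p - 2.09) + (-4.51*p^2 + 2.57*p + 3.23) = -1.79*p^2 + 1.37*p + 1.14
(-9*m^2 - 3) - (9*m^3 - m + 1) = -9*m^3 - 9*m^2 + m - 4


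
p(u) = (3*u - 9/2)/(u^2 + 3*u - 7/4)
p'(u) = (-2*u - 3)*(3*u - 9/2)/(u^2 + 3*u - 7/4)^2 + 3/(u^2 + 3*u - 7/4)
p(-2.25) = 3.27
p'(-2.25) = -2.30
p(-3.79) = -12.76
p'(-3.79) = -44.55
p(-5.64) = -1.63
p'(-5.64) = -0.80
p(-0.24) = 2.16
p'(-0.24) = 1.02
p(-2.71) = 4.98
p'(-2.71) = -5.94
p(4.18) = 0.28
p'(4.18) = -0.01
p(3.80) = 0.29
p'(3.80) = -0.00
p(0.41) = 9.29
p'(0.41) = 92.35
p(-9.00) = -0.60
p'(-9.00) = -0.12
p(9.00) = 0.21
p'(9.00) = -0.01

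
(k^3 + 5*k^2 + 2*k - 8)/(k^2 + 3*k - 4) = k + 2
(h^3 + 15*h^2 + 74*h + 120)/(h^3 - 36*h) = (h^2 + 9*h + 20)/(h*(h - 6))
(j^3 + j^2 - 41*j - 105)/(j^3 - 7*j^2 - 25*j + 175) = (j + 3)/(j - 5)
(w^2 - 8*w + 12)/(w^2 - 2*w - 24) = (w - 2)/(w + 4)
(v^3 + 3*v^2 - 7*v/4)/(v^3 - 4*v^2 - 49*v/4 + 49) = v*(2*v - 1)/(2*v^2 - 15*v + 28)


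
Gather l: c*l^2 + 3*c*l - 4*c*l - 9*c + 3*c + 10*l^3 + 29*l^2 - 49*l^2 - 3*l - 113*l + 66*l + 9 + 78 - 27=-6*c + 10*l^3 + l^2*(c - 20) + l*(-c - 50) + 60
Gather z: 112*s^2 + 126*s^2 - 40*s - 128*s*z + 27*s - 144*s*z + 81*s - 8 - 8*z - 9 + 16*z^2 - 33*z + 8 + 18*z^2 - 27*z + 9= 238*s^2 + 68*s + 34*z^2 + z*(-272*s - 68)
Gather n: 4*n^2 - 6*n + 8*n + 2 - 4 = 4*n^2 + 2*n - 2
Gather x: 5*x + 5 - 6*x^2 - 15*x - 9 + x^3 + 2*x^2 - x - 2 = x^3 - 4*x^2 - 11*x - 6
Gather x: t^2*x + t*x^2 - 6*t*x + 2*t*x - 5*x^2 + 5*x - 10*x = x^2*(t - 5) + x*(t^2 - 4*t - 5)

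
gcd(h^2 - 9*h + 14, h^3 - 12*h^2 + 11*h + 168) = h - 7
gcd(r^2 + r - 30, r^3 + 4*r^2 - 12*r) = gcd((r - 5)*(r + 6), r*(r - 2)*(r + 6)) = r + 6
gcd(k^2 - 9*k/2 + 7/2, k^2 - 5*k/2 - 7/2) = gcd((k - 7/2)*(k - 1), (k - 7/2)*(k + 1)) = k - 7/2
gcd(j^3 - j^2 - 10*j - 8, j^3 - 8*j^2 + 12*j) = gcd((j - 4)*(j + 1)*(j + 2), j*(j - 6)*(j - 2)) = 1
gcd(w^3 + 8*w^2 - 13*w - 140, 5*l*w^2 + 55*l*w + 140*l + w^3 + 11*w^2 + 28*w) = w + 7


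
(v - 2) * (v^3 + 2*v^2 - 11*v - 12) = v^4 - 15*v^2 + 10*v + 24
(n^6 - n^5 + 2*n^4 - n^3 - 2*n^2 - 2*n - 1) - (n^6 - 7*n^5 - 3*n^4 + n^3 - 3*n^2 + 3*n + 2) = 6*n^5 + 5*n^4 - 2*n^3 + n^2 - 5*n - 3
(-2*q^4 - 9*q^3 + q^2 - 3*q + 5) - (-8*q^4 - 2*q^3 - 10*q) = 6*q^4 - 7*q^3 + q^2 + 7*q + 5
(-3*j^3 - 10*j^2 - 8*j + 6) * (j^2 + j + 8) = -3*j^5 - 13*j^4 - 42*j^3 - 82*j^2 - 58*j + 48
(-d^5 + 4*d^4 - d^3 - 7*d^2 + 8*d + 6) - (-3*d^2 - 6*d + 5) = -d^5 + 4*d^4 - d^3 - 4*d^2 + 14*d + 1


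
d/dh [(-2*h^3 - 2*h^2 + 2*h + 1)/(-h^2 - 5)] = 2*(h^4 + 16*h^2 + 11*h - 5)/(h^4 + 10*h^2 + 25)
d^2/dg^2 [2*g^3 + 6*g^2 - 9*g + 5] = 12*g + 12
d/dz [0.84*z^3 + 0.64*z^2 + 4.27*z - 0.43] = 2.52*z^2 + 1.28*z + 4.27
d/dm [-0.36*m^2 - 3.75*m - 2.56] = -0.72*m - 3.75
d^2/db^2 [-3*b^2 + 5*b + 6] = -6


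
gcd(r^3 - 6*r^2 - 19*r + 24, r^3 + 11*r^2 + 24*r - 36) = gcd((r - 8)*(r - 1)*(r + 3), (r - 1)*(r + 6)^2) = r - 1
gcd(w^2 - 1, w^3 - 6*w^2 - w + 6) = w^2 - 1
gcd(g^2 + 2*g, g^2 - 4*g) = g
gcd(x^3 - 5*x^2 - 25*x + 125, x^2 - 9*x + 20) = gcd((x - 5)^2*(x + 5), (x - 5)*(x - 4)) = x - 5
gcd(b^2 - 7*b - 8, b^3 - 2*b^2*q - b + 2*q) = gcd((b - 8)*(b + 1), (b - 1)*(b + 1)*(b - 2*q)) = b + 1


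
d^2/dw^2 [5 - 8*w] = 0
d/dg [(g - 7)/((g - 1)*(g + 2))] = (-g^2 + 14*g + 5)/(g^4 + 2*g^3 - 3*g^2 - 4*g + 4)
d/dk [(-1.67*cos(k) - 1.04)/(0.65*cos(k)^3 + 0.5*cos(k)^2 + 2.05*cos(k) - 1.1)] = -(2.171*cos(k)^3 + 2.863*cos(k)^2 + 1.04*cos(k) + 3.969)*sin(k)/(0.65*cos(k)^3 + 0.5*cos(k)^2 + 2.05*cos(k) - 1.1)^2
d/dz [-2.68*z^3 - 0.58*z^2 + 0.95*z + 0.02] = -8.04*z^2 - 1.16*z + 0.95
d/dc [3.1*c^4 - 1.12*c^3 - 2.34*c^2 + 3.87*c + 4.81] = 12.4*c^3 - 3.36*c^2 - 4.68*c + 3.87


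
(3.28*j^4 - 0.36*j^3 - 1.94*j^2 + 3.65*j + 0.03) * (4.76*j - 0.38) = 15.6128*j^5 - 2.96*j^4 - 9.0976*j^3 + 18.1112*j^2 - 1.2442*j - 0.0114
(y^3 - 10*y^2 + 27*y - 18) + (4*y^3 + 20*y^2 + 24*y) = 5*y^3 + 10*y^2 + 51*y - 18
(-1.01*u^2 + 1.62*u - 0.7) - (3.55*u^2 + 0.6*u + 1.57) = -4.56*u^2 + 1.02*u - 2.27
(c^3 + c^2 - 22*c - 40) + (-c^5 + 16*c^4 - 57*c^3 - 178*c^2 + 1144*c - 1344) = -c^5 + 16*c^4 - 56*c^3 - 177*c^2 + 1122*c - 1384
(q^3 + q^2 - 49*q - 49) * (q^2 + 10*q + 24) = q^5 + 11*q^4 - 15*q^3 - 515*q^2 - 1666*q - 1176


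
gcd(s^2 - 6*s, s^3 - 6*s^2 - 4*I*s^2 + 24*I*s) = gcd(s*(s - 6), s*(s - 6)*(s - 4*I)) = s^2 - 6*s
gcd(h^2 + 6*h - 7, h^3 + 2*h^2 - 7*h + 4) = h - 1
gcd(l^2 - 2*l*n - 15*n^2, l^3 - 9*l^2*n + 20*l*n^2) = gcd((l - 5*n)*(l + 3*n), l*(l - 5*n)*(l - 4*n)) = l - 5*n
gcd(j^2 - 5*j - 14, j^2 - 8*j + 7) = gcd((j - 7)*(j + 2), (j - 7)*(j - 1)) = j - 7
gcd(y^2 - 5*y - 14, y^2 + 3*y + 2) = y + 2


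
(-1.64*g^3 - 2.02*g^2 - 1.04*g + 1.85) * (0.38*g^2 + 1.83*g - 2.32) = -0.6232*g^5 - 3.7688*g^4 - 0.287000000000001*g^3 + 3.4862*g^2 + 5.7983*g - 4.292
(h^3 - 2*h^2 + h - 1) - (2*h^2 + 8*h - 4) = h^3 - 4*h^2 - 7*h + 3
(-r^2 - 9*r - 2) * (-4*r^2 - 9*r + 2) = 4*r^4 + 45*r^3 + 87*r^2 - 4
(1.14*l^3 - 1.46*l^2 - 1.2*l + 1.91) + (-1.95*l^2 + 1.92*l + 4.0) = 1.14*l^3 - 3.41*l^2 + 0.72*l + 5.91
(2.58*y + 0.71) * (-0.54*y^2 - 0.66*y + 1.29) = -1.3932*y^3 - 2.0862*y^2 + 2.8596*y + 0.9159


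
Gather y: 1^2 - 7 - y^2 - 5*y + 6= -y^2 - 5*y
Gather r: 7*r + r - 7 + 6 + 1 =8*r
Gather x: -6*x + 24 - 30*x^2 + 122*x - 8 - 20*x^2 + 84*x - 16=-50*x^2 + 200*x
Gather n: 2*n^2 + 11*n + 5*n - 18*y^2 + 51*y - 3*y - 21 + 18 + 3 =2*n^2 + 16*n - 18*y^2 + 48*y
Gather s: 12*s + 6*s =18*s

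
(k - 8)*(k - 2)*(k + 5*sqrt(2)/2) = k^3 - 10*k^2 + 5*sqrt(2)*k^2/2 - 25*sqrt(2)*k + 16*k + 40*sqrt(2)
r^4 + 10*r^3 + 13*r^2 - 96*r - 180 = (r - 3)*(r + 2)*(r + 5)*(r + 6)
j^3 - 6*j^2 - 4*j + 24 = (j - 6)*(j - 2)*(j + 2)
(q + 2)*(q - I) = q^2 + 2*q - I*q - 2*I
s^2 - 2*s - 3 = (s - 3)*(s + 1)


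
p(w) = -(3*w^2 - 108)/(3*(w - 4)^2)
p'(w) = -2*w/(w - 4)^2 + 2*(3*w^2 - 108)/(3*(w - 4)^3) = 8*w/(w - 4)^3 - 72/(w - 4)^3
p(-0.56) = 1.72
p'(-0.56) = 0.81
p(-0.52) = 1.75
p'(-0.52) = 0.82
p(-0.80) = 1.53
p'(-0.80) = 0.71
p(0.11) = 2.38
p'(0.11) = 1.21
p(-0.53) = 1.74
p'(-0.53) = 0.82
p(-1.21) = 1.27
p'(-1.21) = 0.58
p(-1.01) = 1.39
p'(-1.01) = 0.64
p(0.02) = 2.27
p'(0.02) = 1.14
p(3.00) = 27.00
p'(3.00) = 48.00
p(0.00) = 2.25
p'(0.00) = 1.12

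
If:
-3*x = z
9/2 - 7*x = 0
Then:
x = 9/14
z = -27/14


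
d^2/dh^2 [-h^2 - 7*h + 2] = -2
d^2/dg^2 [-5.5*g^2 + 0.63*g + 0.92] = -11.0000000000000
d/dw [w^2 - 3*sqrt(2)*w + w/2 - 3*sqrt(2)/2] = 2*w - 3*sqrt(2) + 1/2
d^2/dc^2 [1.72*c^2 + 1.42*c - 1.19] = 3.44000000000000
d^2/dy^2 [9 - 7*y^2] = -14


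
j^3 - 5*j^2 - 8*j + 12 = (j - 6)*(j - 1)*(j + 2)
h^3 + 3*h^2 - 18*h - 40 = (h - 4)*(h + 2)*(h + 5)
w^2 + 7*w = w*(w + 7)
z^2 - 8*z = z*(z - 8)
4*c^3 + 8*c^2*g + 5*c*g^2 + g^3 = (c + g)*(2*c + g)^2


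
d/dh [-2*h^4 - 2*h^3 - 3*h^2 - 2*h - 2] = -8*h^3 - 6*h^2 - 6*h - 2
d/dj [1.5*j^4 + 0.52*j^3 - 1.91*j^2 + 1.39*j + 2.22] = 6.0*j^3 + 1.56*j^2 - 3.82*j + 1.39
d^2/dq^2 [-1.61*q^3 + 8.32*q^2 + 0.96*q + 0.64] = 16.64 - 9.66*q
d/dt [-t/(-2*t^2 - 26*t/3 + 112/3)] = 3*(-3*t^2 - 56)/(2*(9*t^4 + 78*t^3 - 167*t^2 - 1456*t + 3136))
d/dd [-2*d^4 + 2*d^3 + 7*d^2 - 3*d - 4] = -8*d^3 + 6*d^2 + 14*d - 3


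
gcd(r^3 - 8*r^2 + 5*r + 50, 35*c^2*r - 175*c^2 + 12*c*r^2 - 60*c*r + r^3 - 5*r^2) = r - 5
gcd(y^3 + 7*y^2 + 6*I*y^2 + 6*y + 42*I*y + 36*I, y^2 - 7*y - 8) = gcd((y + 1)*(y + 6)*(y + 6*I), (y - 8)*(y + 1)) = y + 1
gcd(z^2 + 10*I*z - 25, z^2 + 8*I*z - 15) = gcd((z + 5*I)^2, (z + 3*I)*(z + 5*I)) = z + 5*I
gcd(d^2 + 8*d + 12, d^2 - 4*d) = 1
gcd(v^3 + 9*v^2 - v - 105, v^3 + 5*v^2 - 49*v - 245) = v^2 + 12*v + 35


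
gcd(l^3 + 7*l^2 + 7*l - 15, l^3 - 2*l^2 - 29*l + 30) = l^2 + 4*l - 5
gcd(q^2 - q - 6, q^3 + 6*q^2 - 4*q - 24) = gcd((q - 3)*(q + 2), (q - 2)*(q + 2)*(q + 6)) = q + 2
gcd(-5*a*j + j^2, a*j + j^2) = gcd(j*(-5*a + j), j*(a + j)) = j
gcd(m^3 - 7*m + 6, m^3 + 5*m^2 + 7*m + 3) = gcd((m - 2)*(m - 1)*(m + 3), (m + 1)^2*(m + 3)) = m + 3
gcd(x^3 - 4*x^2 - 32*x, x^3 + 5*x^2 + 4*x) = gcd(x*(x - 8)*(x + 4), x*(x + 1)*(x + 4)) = x^2 + 4*x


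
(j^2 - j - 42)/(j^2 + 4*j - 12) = (j - 7)/(j - 2)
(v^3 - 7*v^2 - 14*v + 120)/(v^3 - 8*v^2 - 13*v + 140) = (v - 6)/(v - 7)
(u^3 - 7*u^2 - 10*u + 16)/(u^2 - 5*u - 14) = (u^2 - 9*u + 8)/(u - 7)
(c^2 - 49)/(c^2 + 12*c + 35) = (c - 7)/(c + 5)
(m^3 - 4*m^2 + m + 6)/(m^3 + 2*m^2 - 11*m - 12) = (m - 2)/(m + 4)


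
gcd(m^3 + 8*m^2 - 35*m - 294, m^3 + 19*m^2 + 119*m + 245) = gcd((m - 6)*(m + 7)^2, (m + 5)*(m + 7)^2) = m^2 + 14*m + 49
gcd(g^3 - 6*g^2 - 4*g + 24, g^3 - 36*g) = g - 6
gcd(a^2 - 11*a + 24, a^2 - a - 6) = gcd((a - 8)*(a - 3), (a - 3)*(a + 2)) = a - 3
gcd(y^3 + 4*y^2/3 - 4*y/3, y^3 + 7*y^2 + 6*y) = y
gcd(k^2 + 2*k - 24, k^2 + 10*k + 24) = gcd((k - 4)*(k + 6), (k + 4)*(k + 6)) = k + 6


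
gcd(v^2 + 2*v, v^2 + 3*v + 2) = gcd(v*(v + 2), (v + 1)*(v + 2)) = v + 2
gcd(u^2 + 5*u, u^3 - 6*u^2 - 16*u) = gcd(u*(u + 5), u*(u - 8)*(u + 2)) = u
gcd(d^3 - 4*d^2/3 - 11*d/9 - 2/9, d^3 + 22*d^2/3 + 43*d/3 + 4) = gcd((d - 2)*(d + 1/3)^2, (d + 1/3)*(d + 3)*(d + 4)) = d + 1/3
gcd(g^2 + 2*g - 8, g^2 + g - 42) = 1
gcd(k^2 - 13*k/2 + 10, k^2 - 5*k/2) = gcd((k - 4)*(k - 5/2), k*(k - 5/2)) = k - 5/2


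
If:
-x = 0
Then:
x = 0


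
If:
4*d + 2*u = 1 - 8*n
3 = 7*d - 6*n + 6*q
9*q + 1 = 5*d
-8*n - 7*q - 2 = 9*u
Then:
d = 137/374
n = 133/6732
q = 311/3366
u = -1049/3366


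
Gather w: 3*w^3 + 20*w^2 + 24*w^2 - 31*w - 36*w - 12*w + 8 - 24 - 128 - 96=3*w^3 + 44*w^2 - 79*w - 240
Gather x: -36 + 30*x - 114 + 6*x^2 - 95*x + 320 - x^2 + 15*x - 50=5*x^2 - 50*x + 120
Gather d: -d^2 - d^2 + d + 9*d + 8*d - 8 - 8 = -2*d^2 + 18*d - 16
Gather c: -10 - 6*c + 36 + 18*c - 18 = 12*c + 8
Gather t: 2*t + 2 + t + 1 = 3*t + 3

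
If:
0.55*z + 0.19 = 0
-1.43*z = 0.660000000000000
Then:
No Solution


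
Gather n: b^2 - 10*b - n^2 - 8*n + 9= b^2 - 10*b - n^2 - 8*n + 9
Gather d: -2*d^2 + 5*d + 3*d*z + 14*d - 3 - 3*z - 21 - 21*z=-2*d^2 + d*(3*z + 19) - 24*z - 24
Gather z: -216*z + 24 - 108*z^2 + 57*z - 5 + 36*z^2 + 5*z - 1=-72*z^2 - 154*z + 18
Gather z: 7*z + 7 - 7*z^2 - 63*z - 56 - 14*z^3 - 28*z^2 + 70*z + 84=-14*z^3 - 35*z^2 + 14*z + 35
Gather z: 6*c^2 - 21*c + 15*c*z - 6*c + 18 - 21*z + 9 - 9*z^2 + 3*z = 6*c^2 - 27*c - 9*z^2 + z*(15*c - 18) + 27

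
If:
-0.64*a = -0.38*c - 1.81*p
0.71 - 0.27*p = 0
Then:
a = 0.59375*c + 7.4369212962963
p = 2.63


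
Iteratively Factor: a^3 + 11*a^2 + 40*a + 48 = (a + 3)*(a^2 + 8*a + 16) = (a + 3)*(a + 4)*(a + 4)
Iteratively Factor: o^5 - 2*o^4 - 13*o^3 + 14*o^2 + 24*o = (o - 4)*(o^4 + 2*o^3 - 5*o^2 - 6*o) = (o - 4)*(o - 2)*(o^3 + 4*o^2 + 3*o) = (o - 4)*(o - 2)*(o + 3)*(o^2 + o) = (o - 4)*(o - 2)*(o + 1)*(o + 3)*(o)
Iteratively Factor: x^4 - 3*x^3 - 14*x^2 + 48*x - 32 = (x - 2)*(x^3 - x^2 - 16*x + 16) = (x - 2)*(x + 4)*(x^2 - 5*x + 4) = (x - 4)*(x - 2)*(x + 4)*(x - 1)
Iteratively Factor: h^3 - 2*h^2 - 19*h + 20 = (h - 5)*(h^2 + 3*h - 4) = (h - 5)*(h - 1)*(h + 4)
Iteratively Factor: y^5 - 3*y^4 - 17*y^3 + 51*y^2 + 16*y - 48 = (y + 4)*(y^4 - 7*y^3 + 11*y^2 + 7*y - 12) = (y + 1)*(y + 4)*(y^3 - 8*y^2 + 19*y - 12) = (y - 3)*(y + 1)*(y + 4)*(y^2 - 5*y + 4) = (y - 4)*(y - 3)*(y + 1)*(y + 4)*(y - 1)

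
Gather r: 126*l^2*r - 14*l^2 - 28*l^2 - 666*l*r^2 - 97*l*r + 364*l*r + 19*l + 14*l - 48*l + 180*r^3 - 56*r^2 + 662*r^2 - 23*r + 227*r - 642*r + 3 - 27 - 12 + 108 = -42*l^2 - 15*l + 180*r^3 + r^2*(606 - 666*l) + r*(126*l^2 + 267*l - 438) + 72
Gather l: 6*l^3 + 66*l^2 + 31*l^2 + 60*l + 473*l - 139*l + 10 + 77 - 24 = 6*l^3 + 97*l^2 + 394*l + 63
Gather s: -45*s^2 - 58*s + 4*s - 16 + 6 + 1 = -45*s^2 - 54*s - 9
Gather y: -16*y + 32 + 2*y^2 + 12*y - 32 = 2*y^2 - 4*y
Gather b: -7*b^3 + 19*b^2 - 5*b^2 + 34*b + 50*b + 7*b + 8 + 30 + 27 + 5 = -7*b^3 + 14*b^2 + 91*b + 70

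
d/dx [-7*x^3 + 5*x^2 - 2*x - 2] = -21*x^2 + 10*x - 2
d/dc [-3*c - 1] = -3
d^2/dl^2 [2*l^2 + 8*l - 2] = 4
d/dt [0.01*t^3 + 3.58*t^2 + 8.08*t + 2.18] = 0.03*t^2 + 7.16*t + 8.08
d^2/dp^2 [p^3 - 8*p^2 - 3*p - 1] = 6*p - 16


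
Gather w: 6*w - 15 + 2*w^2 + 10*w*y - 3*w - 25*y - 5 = 2*w^2 + w*(10*y + 3) - 25*y - 20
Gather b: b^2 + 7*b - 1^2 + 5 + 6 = b^2 + 7*b + 10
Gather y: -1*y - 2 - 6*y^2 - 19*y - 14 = -6*y^2 - 20*y - 16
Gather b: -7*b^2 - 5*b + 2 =-7*b^2 - 5*b + 2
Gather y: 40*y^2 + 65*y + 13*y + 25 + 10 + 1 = 40*y^2 + 78*y + 36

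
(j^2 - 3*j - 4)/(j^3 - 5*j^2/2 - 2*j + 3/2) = 2*(j - 4)/(2*j^2 - 7*j + 3)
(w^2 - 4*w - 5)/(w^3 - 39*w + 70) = (w + 1)/(w^2 + 5*w - 14)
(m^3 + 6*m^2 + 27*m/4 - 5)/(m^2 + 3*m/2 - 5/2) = (m^2 + 7*m/2 - 2)/(m - 1)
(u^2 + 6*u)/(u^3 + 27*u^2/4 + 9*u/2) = 4/(4*u + 3)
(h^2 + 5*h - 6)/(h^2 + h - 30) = (h - 1)/(h - 5)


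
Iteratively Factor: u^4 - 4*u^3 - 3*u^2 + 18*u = (u - 3)*(u^3 - u^2 - 6*u) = u*(u - 3)*(u^2 - u - 6) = u*(u - 3)^2*(u + 2)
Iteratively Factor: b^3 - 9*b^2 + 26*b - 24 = (b - 4)*(b^2 - 5*b + 6) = (b - 4)*(b - 3)*(b - 2)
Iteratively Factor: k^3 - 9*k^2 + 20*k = (k)*(k^2 - 9*k + 20) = k*(k - 4)*(k - 5)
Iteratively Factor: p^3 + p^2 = (p + 1)*(p^2) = p*(p + 1)*(p)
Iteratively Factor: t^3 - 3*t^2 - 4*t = (t + 1)*(t^2 - 4*t) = (t - 4)*(t + 1)*(t)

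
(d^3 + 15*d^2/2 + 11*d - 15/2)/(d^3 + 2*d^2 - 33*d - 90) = (d - 1/2)/(d - 6)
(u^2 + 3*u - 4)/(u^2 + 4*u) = (u - 1)/u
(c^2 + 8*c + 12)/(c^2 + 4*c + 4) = (c + 6)/(c + 2)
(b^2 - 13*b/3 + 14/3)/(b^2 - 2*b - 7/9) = 3*(b - 2)/(3*b + 1)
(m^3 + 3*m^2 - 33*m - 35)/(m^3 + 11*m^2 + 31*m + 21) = (m - 5)/(m + 3)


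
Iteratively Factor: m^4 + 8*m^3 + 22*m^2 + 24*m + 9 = (m + 1)*(m^3 + 7*m^2 + 15*m + 9) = (m + 1)^2*(m^2 + 6*m + 9) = (m + 1)^2*(m + 3)*(m + 3)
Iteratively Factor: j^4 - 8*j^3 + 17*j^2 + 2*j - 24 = (j - 2)*(j^3 - 6*j^2 + 5*j + 12) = (j - 2)*(j + 1)*(j^2 - 7*j + 12) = (j - 4)*(j - 2)*(j + 1)*(j - 3)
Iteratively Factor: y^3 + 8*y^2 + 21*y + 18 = (y + 3)*(y^2 + 5*y + 6) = (y + 3)^2*(y + 2)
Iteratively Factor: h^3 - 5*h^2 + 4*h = (h - 4)*(h^2 - h) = (h - 4)*(h - 1)*(h)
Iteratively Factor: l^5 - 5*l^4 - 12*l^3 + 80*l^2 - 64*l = (l - 1)*(l^4 - 4*l^3 - 16*l^2 + 64*l) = (l - 4)*(l - 1)*(l^3 - 16*l) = l*(l - 4)*(l - 1)*(l^2 - 16) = l*(l - 4)*(l - 1)*(l + 4)*(l - 4)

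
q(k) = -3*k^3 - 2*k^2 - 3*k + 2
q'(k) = -9*k^2 - 4*k - 3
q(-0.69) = 4.10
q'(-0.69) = -4.52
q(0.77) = -2.87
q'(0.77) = -11.42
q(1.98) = -35.07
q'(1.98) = -46.20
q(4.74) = -376.64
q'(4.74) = -224.17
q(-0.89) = 5.20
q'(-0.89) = -6.57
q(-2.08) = 26.58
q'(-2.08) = -33.62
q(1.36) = -13.33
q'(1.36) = -25.09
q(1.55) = -18.63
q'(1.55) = -30.82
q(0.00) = 2.00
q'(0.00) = -3.00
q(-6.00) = 596.00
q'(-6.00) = -303.00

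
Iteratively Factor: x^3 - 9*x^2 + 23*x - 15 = (x - 1)*(x^2 - 8*x + 15) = (x - 5)*(x - 1)*(x - 3)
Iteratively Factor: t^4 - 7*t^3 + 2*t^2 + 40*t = (t - 5)*(t^3 - 2*t^2 - 8*t) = (t - 5)*(t + 2)*(t^2 - 4*t) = (t - 5)*(t - 4)*(t + 2)*(t)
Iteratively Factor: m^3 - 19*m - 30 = (m + 2)*(m^2 - 2*m - 15) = (m + 2)*(m + 3)*(m - 5)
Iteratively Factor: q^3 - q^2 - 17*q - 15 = (q + 1)*(q^2 - 2*q - 15) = (q + 1)*(q + 3)*(q - 5)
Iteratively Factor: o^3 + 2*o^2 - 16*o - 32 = (o + 4)*(o^2 - 2*o - 8) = (o + 2)*(o + 4)*(o - 4)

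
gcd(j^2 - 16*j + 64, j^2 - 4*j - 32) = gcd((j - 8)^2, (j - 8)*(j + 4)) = j - 8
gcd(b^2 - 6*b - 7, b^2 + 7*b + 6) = b + 1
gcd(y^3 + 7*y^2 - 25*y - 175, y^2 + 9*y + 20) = y + 5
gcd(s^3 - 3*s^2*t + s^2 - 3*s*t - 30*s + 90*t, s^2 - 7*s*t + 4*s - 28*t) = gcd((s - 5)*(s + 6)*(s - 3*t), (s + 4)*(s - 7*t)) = 1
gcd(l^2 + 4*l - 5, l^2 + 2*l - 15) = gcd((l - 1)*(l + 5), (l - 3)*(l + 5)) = l + 5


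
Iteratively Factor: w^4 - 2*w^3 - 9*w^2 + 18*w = (w + 3)*(w^3 - 5*w^2 + 6*w) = (w - 2)*(w + 3)*(w^2 - 3*w) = w*(w - 2)*(w + 3)*(w - 3)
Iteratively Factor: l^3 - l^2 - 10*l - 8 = (l + 2)*(l^2 - 3*l - 4) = (l - 4)*(l + 2)*(l + 1)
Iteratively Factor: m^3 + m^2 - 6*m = (m + 3)*(m^2 - 2*m) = m*(m + 3)*(m - 2)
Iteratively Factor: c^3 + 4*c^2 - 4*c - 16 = (c + 4)*(c^2 - 4) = (c - 2)*(c + 4)*(c + 2)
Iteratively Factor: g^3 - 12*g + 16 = (g - 2)*(g^2 + 2*g - 8) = (g - 2)*(g + 4)*(g - 2)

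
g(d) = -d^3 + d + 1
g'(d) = 1 - 3*d^2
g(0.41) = 1.34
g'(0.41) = 0.50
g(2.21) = -7.58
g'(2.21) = -13.65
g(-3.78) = 51.23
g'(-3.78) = -41.87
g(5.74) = -182.38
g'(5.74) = -97.84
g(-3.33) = 34.60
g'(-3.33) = -32.27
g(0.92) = 1.14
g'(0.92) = -1.54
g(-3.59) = 43.68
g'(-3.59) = -37.66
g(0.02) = 1.02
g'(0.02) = 1.00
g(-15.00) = 3361.00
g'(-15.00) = -674.00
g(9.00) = -719.00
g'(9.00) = -242.00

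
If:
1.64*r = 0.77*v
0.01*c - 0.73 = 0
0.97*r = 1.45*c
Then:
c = 73.00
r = 109.12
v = 232.42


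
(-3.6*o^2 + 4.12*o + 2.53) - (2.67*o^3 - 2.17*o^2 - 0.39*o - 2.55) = -2.67*o^3 - 1.43*o^2 + 4.51*o + 5.08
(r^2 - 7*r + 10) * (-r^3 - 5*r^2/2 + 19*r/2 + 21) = -r^5 + 9*r^4/2 + 17*r^3 - 141*r^2/2 - 52*r + 210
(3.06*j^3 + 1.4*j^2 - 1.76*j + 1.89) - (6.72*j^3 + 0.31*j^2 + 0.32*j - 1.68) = -3.66*j^3 + 1.09*j^2 - 2.08*j + 3.57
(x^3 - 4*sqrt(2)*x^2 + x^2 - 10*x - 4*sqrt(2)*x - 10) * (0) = 0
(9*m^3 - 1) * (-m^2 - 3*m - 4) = -9*m^5 - 27*m^4 - 36*m^3 + m^2 + 3*m + 4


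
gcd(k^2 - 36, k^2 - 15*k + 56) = 1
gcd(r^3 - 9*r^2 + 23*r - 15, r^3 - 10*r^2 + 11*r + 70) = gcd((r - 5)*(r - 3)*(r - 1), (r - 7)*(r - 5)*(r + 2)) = r - 5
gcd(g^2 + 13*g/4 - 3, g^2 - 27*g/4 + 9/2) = g - 3/4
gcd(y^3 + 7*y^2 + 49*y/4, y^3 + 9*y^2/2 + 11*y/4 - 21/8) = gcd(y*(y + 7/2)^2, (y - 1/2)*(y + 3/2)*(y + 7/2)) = y + 7/2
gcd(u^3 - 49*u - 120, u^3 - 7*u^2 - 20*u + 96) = u - 8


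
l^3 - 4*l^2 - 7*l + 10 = (l - 5)*(l - 1)*(l + 2)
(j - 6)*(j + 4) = j^2 - 2*j - 24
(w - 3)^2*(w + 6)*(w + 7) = w^4 + 7*w^3 - 27*w^2 - 135*w + 378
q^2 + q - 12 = (q - 3)*(q + 4)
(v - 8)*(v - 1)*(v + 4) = v^3 - 5*v^2 - 28*v + 32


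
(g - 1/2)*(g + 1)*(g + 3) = g^3 + 7*g^2/2 + g - 3/2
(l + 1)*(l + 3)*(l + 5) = l^3 + 9*l^2 + 23*l + 15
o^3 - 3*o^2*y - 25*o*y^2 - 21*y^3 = (o - 7*y)*(o + y)*(o + 3*y)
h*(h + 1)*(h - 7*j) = h^3 - 7*h^2*j + h^2 - 7*h*j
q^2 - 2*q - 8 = (q - 4)*(q + 2)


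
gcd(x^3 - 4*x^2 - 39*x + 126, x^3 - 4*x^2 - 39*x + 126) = x^3 - 4*x^2 - 39*x + 126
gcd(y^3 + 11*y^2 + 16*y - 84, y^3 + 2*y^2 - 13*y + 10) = y - 2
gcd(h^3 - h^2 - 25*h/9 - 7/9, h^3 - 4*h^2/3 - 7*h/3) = h^2 - 4*h/3 - 7/3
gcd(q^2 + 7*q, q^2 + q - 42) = q + 7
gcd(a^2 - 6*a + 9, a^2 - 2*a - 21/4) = 1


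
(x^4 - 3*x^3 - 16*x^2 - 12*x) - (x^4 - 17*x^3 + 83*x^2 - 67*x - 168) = 14*x^3 - 99*x^2 + 55*x + 168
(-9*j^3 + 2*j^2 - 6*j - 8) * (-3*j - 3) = 27*j^4 + 21*j^3 + 12*j^2 + 42*j + 24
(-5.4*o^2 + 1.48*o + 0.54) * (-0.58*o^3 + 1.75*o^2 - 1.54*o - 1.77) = 3.132*o^5 - 10.3084*o^4 + 10.5928*o^3 + 8.2238*o^2 - 3.4512*o - 0.9558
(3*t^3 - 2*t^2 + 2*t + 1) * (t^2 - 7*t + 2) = 3*t^5 - 23*t^4 + 22*t^3 - 17*t^2 - 3*t + 2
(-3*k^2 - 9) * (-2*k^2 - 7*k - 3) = 6*k^4 + 21*k^3 + 27*k^2 + 63*k + 27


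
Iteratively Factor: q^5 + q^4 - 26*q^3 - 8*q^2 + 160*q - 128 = (q + 4)*(q^4 - 3*q^3 - 14*q^2 + 48*q - 32) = (q - 4)*(q + 4)*(q^3 + q^2 - 10*q + 8) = (q - 4)*(q - 1)*(q + 4)*(q^2 + 2*q - 8) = (q - 4)*(q - 1)*(q + 4)^2*(q - 2)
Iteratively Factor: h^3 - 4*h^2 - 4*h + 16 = (h - 4)*(h^2 - 4) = (h - 4)*(h + 2)*(h - 2)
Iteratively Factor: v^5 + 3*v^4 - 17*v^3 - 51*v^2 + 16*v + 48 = (v + 4)*(v^4 - v^3 - 13*v^2 + v + 12) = (v + 3)*(v + 4)*(v^3 - 4*v^2 - v + 4) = (v - 4)*(v + 3)*(v + 4)*(v^2 - 1) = (v - 4)*(v - 1)*(v + 3)*(v + 4)*(v + 1)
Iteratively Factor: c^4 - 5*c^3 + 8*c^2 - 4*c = (c)*(c^3 - 5*c^2 + 8*c - 4) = c*(c - 2)*(c^2 - 3*c + 2) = c*(c - 2)^2*(c - 1)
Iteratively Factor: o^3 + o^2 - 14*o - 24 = (o - 4)*(o^2 + 5*o + 6) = (o - 4)*(o + 2)*(o + 3)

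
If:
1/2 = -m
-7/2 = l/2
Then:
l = -7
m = -1/2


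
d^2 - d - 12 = (d - 4)*(d + 3)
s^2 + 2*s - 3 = (s - 1)*(s + 3)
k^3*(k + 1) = k^4 + k^3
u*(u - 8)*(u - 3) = u^3 - 11*u^2 + 24*u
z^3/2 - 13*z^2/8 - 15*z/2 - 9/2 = (z/2 + 1)*(z - 6)*(z + 3/4)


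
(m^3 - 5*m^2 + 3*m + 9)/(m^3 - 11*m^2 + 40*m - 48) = (m^2 - 2*m - 3)/(m^2 - 8*m + 16)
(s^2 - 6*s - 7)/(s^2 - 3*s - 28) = (s + 1)/(s + 4)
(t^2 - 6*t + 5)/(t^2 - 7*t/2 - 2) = 2*(-t^2 + 6*t - 5)/(-2*t^2 + 7*t + 4)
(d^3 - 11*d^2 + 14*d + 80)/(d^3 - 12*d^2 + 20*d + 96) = (d - 5)/(d - 6)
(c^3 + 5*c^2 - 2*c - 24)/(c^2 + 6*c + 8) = (c^2 + c - 6)/(c + 2)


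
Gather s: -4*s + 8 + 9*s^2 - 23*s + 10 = 9*s^2 - 27*s + 18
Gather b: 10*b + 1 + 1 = 10*b + 2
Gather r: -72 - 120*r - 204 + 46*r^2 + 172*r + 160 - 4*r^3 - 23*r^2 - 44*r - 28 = -4*r^3 + 23*r^2 + 8*r - 144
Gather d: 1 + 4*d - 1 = 4*d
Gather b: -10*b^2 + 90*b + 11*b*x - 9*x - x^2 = -10*b^2 + b*(11*x + 90) - x^2 - 9*x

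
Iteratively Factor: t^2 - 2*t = (t - 2)*(t)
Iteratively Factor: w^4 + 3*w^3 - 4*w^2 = (w)*(w^3 + 3*w^2 - 4*w) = w^2*(w^2 + 3*w - 4) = w^2*(w - 1)*(w + 4)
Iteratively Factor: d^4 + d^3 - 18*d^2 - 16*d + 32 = (d + 4)*(d^3 - 3*d^2 - 6*d + 8) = (d - 4)*(d + 4)*(d^2 + d - 2) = (d - 4)*(d + 2)*(d + 4)*(d - 1)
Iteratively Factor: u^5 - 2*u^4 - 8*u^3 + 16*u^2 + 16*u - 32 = (u - 2)*(u^4 - 8*u^2 + 16) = (u - 2)*(u + 2)*(u^3 - 2*u^2 - 4*u + 8) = (u - 2)^2*(u + 2)*(u^2 - 4) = (u - 2)^2*(u + 2)^2*(u - 2)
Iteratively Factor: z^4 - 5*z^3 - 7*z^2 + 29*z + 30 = (z - 5)*(z^3 - 7*z - 6) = (z - 5)*(z + 2)*(z^2 - 2*z - 3) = (z - 5)*(z - 3)*(z + 2)*(z + 1)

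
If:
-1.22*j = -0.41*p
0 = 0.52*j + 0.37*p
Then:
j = 0.00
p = 0.00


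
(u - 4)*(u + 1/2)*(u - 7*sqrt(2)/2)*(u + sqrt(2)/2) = u^4 - 3*sqrt(2)*u^3 - 7*u^3/2 - 11*u^2/2 + 21*sqrt(2)*u^2/2 + 6*sqrt(2)*u + 49*u/4 + 7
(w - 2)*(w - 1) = w^2 - 3*w + 2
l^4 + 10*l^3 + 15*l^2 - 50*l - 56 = (l - 2)*(l + 1)*(l + 4)*(l + 7)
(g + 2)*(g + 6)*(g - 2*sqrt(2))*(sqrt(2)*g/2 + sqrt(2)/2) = sqrt(2)*g^4/2 - 2*g^3 + 9*sqrt(2)*g^3/2 - 18*g^2 + 10*sqrt(2)*g^2 - 40*g + 6*sqrt(2)*g - 24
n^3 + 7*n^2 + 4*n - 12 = (n - 1)*(n + 2)*(n + 6)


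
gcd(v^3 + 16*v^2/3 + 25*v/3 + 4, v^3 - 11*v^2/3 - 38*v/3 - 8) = v^2 + 7*v/3 + 4/3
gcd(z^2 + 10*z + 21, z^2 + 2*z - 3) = z + 3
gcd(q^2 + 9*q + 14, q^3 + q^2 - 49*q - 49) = q + 7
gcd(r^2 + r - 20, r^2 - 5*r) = 1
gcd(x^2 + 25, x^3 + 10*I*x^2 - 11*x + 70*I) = x + 5*I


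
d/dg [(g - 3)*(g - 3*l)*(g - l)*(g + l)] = 4*g^3 - 9*g^2*l - 9*g^2 - 2*g*l^2 + 18*g*l + 3*l^3 + 3*l^2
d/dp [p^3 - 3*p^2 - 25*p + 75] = 3*p^2 - 6*p - 25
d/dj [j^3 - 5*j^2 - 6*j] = 3*j^2 - 10*j - 6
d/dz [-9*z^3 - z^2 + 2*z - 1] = -27*z^2 - 2*z + 2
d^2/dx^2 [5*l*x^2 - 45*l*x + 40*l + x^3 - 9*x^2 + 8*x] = 10*l + 6*x - 18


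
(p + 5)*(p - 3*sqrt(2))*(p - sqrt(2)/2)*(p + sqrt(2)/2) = p^4 - 3*sqrt(2)*p^3 + 5*p^3 - 15*sqrt(2)*p^2 - p^2/2 - 5*p/2 + 3*sqrt(2)*p/2 + 15*sqrt(2)/2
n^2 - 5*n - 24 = (n - 8)*(n + 3)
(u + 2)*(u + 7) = u^2 + 9*u + 14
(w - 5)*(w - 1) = w^2 - 6*w + 5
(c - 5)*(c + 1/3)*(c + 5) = c^3 + c^2/3 - 25*c - 25/3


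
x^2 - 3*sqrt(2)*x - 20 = (x - 5*sqrt(2))*(x + 2*sqrt(2))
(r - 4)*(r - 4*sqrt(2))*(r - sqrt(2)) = r^3 - 5*sqrt(2)*r^2 - 4*r^2 + 8*r + 20*sqrt(2)*r - 32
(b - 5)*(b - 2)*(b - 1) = b^3 - 8*b^2 + 17*b - 10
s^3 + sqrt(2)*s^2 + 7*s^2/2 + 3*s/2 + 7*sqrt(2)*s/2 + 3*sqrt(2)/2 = (s + 1/2)*(s + 3)*(s + sqrt(2))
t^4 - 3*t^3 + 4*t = t*(t - 2)^2*(t + 1)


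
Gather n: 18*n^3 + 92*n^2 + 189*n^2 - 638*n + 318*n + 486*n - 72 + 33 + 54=18*n^3 + 281*n^2 + 166*n + 15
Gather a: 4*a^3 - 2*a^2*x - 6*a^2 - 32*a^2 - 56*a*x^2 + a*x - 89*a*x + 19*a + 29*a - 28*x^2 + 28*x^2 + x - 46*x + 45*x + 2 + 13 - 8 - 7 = 4*a^3 + a^2*(-2*x - 38) + a*(-56*x^2 - 88*x + 48)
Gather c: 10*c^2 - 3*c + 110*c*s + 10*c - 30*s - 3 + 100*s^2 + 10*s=10*c^2 + c*(110*s + 7) + 100*s^2 - 20*s - 3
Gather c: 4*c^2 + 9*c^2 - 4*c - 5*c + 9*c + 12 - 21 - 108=13*c^2 - 117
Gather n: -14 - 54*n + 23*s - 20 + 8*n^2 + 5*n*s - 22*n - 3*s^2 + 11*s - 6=8*n^2 + n*(5*s - 76) - 3*s^2 + 34*s - 40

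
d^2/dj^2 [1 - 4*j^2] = -8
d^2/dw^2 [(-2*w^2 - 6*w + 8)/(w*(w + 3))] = 48*(w^2 + 3*w + 3)/(w^3*(w^3 + 9*w^2 + 27*w + 27))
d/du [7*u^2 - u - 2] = 14*u - 1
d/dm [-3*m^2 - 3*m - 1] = -6*m - 3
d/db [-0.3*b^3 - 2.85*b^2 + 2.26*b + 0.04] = -0.9*b^2 - 5.7*b + 2.26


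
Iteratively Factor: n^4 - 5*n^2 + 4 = (n + 2)*(n^3 - 2*n^2 - n + 2) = (n - 1)*(n + 2)*(n^2 - n - 2) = (n - 1)*(n + 1)*(n + 2)*(n - 2)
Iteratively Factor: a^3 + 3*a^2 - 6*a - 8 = (a - 2)*(a^2 + 5*a + 4) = (a - 2)*(a + 1)*(a + 4)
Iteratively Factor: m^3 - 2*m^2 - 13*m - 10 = (m - 5)*(m^2 + 3*m + 2) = (m - 5)*(m + 1)*(m + 2)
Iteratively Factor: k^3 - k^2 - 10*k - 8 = (k - 4)*(k^2 + 3*k + 2) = (k - 4)*(k + 1)*(k + 2)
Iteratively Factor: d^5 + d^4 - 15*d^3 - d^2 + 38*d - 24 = (d + 2)*(d^4 - d^3 - 13*d^2 + 25*d - 12) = (d + 2)*(d + 4)*(d^3 - 5*d^2 + 7*d - 3) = (d - 1)*(d + 2)*(d + 4)*(d^2 - 4*d + 3) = (d - 3)*(d - 1)*(d + 2)*(d + 4)*(d - 1)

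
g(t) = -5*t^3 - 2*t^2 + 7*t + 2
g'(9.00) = -1244.00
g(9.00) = -3742.00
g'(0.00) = 7.00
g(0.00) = 2.00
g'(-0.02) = 7.07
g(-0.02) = 1.86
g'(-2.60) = -84.00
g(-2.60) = 58.16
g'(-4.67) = -301.45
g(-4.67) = 434.93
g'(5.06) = -397.29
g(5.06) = -661.56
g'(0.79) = -5.52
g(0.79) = 3.82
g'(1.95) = -57.84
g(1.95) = -29.03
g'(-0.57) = 4.41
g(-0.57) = -1.71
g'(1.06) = -14.09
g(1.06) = 1.22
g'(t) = -15*t^2 - 4*t + 7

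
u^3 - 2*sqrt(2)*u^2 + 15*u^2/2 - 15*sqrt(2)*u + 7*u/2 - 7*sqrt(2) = (u + 1/2)*(u + 7)*(u - 2*sqrt(2))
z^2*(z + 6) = z^3 + 6*z^2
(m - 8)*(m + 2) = m^2 - 6*m - 16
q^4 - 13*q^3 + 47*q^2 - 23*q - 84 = (q - 7)*(q - 4)*(q - 3)*(q + 1)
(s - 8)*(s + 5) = s^2 - 3*s - 40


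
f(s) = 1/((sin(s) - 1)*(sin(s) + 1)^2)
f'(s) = -2*cos(s)/((sin(s) - 1)*(sin(s) + 1)^3) - cos(s)/((sin(s) - 1)^2*(sin(s) + 1)^2)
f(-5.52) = -1.13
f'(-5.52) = -1.68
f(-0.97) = -17.87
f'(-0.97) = 109.84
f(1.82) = -8.35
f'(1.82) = 64.57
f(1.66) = -63.13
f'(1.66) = 1408.79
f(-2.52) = -3.62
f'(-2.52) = -12.24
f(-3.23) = -0.93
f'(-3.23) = -0.68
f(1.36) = -11.55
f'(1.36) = -106.72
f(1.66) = -63.13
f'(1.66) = 1408.79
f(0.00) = -1.00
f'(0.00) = 1.00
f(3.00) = -0.89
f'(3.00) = -0.52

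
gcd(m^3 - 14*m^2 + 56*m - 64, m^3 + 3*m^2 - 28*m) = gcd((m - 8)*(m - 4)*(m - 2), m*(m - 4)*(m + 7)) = m - 4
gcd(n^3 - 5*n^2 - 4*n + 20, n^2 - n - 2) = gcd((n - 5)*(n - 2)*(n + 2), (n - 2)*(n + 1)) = n - 2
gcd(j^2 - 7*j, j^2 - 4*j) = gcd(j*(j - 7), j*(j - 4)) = j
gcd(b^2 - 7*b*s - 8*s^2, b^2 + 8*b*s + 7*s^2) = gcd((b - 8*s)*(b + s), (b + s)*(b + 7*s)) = b + s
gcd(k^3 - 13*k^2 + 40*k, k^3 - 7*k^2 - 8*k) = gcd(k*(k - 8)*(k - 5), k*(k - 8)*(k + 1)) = k^2 - 8*k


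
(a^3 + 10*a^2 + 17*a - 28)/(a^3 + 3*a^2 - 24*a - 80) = (a^2 + 6*a - 7)/(a^2 - a - 20)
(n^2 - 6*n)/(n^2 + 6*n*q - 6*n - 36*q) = n/(n + 6*q)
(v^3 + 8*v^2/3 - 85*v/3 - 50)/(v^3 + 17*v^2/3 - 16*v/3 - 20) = (v - 5)/(v - 2)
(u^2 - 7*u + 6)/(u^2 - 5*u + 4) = (u - 6)/(u - 4)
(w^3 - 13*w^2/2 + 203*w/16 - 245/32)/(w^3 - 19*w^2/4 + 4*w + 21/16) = (16*w^2 - 48*w + 35)/(2*(8*w^2 - 10*w - 3))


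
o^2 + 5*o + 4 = (o + 1)*(o + 4)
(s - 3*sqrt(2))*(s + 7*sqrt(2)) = s^2 + 4*sqrt(2)*s - 42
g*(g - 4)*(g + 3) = g^3 - g^2 - 12*g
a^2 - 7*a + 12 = (a - 4)*(a - 3)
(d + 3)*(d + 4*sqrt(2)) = d^2 + 3*d + 4*sqrt(2)*d + 12*sqrt(2)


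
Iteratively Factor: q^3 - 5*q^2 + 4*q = (q - 4)*(q^2 - q) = (q - 4)*(q - 1)*(q)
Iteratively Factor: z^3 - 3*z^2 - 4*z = (z - 4)*(z^2 + z) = z*(z - 4)*(z + 1)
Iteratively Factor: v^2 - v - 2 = (v - 2)*(v + 1)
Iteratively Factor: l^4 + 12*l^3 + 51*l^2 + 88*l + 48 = (l + 1)*(l^3 + 11*l^2 + 40*l + 48) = (l + 1)*(l + 3)*(l^2 + 8*l + 16) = (l + 1)*(l + 3)*(l + 4)*(l + 4)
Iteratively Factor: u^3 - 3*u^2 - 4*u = (u)*(u^2 - 3*u - 4) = u*(u + 1)*(u - 4)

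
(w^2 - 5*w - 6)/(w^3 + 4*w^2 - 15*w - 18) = (w - 6)/(w^2 + 3*w - 18)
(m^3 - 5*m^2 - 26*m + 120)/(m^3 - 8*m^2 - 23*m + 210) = (m - 4)/(m - 7)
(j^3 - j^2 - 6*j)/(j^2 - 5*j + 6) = j*(j + 2)/(j - 2)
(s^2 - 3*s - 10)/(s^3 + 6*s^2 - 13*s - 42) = (s - 5)/(s^2 + 4*s - 21)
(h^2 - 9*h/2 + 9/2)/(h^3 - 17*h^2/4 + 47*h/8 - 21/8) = 4*(h - 3)/(4*h^2 - 11*h + 7)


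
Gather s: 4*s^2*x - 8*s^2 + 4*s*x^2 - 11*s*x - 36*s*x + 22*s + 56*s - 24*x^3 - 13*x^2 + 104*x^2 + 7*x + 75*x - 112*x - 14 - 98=s^2*(4*x - 8) + s*(4*x^2 - 47*x + 78) - 24*x^3 + 91*x^2 - 30*x - 112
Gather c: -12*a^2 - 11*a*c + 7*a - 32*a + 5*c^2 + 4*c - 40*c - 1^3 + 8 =-12*a^2 - 25*a + 5*c^2 + c*(-11*a - 36) + 7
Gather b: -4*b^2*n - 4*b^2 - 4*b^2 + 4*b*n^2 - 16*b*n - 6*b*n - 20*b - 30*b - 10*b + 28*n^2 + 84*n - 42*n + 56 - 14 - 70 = b^2*(-4*n - 8) + b*(4*n^2 - 22*n - 60) + 28*n^2 + 42*n - 28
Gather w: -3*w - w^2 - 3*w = -w^2 - 6*w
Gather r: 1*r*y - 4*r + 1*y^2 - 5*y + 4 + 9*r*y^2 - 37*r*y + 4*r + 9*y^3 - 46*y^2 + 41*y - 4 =r*(9*y^2 - 36*y) + 9*y^3 - 45*y^2 + 36*y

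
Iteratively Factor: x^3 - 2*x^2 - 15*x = (x - 5)*(x^2 + 3*x) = (x - 5)*(x + 3)*(x)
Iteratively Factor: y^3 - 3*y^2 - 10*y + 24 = (y - 4)*(y^2 + y - 6) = (y - 4)*(y - 2)*(y + 3)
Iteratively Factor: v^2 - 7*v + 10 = (v - 5)*(v - 2)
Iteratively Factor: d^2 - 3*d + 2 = (d - 1)*(d - 2)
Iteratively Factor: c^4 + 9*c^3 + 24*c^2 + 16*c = (c + 1)*(c^3 + 8*c^2 + 16*c) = (c + 1)*(c + 4)*(c^2 + 4*c) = (c + 1)*(c + 4)^2*(c)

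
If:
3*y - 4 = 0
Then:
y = 4/3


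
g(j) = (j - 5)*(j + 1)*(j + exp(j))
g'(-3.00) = 46.30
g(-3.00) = -47.20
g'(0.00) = -14.00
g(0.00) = -5.00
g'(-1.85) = 19.77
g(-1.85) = -9.86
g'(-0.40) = -6.71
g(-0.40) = -0.88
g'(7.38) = 49336.61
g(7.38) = 32129.83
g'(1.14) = -41.43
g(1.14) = -35.25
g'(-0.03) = -13.43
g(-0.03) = -4.59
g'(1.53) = -55.10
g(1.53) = -53.98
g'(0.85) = -32.98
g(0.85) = -24.49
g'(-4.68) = 98.35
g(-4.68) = -166.38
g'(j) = (j - 5)*(j + 1)*(exp(j) + 1) + (j - 5)*(j + exp(j)) + (j + 1)*(j + exp(j))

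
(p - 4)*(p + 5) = p^2 + p - 20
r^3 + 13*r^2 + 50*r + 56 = (r + 2)*(r + 4)*(r + 7)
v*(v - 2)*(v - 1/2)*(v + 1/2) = v^4 - 2*v^3 - v^2/4 + v/2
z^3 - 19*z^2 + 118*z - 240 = (z - 8)*(z - 6)*(z - 5)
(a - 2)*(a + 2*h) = a^2 + 2*a*h - 2*a - 4*h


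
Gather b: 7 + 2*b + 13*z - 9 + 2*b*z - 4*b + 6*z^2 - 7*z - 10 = b*(2*z - 2) + 6*z^2 + 6*z - 12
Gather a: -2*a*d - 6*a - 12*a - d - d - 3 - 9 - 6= a*(-2*d - 18) - 2*d - 18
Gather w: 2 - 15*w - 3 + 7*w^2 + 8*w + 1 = 7*w^2 - 7*w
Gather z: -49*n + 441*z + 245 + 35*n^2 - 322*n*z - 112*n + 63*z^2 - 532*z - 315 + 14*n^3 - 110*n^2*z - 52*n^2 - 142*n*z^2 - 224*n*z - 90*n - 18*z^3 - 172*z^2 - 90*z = 14*n^3 - 17*n^2 - 251*n - 18*z^3 + z^2*(-142*n - 109) + z*(-110*n^2 - 546*n - 181) - 70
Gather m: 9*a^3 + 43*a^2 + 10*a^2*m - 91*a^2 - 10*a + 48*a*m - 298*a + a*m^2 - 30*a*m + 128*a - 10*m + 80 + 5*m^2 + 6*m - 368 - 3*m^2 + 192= 9*a^3 - 48*a^2 - 180*a + m^2*(a + 2) + m*(10*a^2 + 18*a - 4) - 96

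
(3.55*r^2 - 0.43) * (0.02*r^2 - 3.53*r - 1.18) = 0.071*r^4 - 12.5315*r^3 - 4.1976*r^2 + 1.5179*r + 0.5074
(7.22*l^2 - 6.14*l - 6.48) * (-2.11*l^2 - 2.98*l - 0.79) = -15.2342*l^4 - 8.5602*l^3 + 26.2662*l^2 + 24.161*l + 5.1192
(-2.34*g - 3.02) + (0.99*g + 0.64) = -1.35*g - 2.38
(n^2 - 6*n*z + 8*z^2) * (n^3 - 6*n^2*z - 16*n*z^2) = n^5 - 12*n^4*z + 28*n^3*z^2 + 48*n^2*z^3 - 128*n*z^4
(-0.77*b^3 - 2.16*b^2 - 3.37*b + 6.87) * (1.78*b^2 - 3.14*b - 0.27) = -1.3706*b^5 - 1.427*b^4 + 0.991700000000001*b^3 + 23.3936*b^2 - 20.6619*b - 1.8549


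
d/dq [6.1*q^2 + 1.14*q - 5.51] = 12.2*q + 1.14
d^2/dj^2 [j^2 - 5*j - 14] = 2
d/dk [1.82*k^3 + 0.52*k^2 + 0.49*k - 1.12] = 5.46*k^2 + 1.04*k + 0.49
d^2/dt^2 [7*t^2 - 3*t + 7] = 14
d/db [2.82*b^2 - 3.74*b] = 5.64*b - 3.74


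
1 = 1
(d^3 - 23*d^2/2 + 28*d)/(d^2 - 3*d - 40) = d*(2*d - 7)/(2*(d + 5))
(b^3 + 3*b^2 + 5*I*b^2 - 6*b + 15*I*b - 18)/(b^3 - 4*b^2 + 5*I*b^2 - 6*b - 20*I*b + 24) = (b + 3)/(b - 4)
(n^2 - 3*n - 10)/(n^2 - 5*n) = (n + 2)/n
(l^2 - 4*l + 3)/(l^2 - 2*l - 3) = (l - 1)/(l + 1)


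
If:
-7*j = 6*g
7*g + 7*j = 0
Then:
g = 0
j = 0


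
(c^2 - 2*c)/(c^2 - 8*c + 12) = c/(c - 6)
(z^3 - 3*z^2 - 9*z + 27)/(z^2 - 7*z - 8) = (-z^3 + 3*z^2 + 9*z - 27)/(-z^2 + 7*z + 8)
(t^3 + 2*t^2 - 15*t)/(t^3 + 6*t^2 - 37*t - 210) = t*(t - 3)/(t^2 + t - 42)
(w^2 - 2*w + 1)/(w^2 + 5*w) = (w^2 - 2*w + 1)/(w*(w + 5))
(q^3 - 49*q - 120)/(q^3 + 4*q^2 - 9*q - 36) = (q^2 - 3*q - 40)/(q^2 + q - 12)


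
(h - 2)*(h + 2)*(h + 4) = h^3 + 4*h^2 - 4*h - 16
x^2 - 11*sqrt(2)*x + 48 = (x - 8*sqrt(2))*(x - 3*sqrt(2))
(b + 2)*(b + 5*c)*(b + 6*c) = b^3 + 11*b^2*c + 2*b^2 + 30*b*c^2 + 22*b*c + 60*c^2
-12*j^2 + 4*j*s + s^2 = (-2*j + s)*(6*j + s)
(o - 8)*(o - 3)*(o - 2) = o^3 - 13*o^2 + 46*o - 48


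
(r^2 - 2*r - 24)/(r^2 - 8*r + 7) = (r^2 - 2*r - 24)/(r^2 - 8*r + 7)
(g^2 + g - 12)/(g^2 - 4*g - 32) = (g - 3)/(g - 8)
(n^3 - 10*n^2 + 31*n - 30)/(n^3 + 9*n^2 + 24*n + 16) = (n^3 - 10*n^2 + 31*n - 30)/(n^3 + 9*n^2 + 24*n + 16)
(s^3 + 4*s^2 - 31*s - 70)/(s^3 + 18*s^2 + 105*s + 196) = (s^2 - 3*s - 10)/(s^2 + 11*s + 28)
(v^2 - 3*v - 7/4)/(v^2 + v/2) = (v - 7/2)/v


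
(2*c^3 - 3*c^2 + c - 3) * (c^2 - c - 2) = 2*c^5 - 5*c^4 + 2*c^2 + c + 6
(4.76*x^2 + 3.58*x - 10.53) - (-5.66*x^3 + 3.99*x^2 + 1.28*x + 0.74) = 5.66*x^3 + 0.77*x^2 + 2.3*x - 11.27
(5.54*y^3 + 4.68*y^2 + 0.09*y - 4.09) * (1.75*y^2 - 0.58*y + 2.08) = 9.695*y^5 + 4.9768*y^4 + 8.9663*y^3 + 2.5247*y^2 + 2.5594*y - 8.5072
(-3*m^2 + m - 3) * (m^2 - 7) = -3*m^4 + m^3 + 18*m^2 - 7*m + 21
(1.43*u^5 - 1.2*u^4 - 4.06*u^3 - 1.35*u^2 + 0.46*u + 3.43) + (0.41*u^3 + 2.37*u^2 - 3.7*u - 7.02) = 1.43*u^5 - 1.2*u^4 - 3.65*u^3 + 1.02*u^2 - 3.24*u - 3.59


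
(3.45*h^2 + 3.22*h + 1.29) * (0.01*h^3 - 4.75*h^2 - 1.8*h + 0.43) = 0.0345*h^5 - 16.3553*h^4 - 21.4921*h^3 - 10.44*h^2 - 0.9374*h + 0.5547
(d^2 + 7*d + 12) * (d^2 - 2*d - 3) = d^4 + 5*d^3 - 5*d^2 - 45*d - 36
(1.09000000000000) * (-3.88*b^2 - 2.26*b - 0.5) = -4.2292*b^2 - 2.4634*b - 0.545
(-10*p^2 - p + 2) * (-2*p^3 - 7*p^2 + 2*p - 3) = 20*p^5 + 72*p^4 - 17*p^3 + 14*p^2 + 7*p - 6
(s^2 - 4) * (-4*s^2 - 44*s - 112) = -4*s^4 - 44*s^3 - 96*s^2 + 176*s + 448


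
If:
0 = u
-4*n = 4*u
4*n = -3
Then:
No Solution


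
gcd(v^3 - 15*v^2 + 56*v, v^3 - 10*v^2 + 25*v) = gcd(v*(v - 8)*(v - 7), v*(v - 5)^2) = v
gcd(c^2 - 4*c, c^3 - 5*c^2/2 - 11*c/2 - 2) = c - 4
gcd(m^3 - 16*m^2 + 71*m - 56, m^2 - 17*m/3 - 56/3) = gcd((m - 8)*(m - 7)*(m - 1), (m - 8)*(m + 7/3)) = m - 8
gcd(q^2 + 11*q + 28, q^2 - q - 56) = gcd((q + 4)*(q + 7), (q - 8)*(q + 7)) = q + 7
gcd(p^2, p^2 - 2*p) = p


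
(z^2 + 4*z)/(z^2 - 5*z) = (z + 4)/(z - 5)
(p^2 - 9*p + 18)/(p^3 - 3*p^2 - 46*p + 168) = (p - 3)/(p^2 + 3*p - 28)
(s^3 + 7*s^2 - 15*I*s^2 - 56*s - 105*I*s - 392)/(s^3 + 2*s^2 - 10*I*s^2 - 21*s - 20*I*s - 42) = (s^2 + s*(7 - 8*I) - 56*I)/(s^2 + s*(2 - 3*I) - 6*I)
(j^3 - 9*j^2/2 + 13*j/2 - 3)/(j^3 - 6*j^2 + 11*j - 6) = (j - 3/2)/(j - 3)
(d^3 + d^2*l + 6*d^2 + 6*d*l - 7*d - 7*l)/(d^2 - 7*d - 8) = (-d^3 - d^2*l - 6*d^2 - 6*d*l + 7*d + 7*l)/(-d^2 + 7*d + 8)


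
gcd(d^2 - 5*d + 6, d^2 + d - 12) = d - 3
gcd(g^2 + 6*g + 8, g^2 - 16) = g + 4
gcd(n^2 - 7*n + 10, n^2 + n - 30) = n - 5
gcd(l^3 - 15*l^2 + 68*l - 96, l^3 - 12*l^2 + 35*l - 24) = l^2 - 11*l + 24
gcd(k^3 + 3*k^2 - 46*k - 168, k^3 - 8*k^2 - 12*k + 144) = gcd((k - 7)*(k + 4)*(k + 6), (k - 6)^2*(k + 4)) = k + 4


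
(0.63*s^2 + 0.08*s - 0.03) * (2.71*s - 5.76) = 1.7073*s^3 - 3.412*s^2 - 0.5421*s + 0.1728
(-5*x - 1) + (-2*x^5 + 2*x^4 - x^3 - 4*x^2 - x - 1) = -2*x^5 + 2*x^4 - x^3 - 4*x^2 - 6*x - 2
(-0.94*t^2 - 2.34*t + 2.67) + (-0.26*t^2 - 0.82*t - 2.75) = -1.2*t^2 - 3.16*t - 0.0800000000000001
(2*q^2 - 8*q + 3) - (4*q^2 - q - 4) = -2*q^2 - 7*q + 7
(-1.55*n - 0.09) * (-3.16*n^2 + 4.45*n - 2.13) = 4.898*n^3 - 6.6131*n^2 + 2.901*n + 0.1917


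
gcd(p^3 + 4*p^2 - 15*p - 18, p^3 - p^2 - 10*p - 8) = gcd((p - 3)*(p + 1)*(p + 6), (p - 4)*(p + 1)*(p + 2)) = p + 1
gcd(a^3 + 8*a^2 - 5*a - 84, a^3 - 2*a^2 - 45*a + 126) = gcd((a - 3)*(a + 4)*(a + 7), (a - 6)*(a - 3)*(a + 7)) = a^2 + 4*a - 21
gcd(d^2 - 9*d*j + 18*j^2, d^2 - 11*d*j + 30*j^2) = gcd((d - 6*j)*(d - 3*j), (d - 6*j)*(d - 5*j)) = d - 6*j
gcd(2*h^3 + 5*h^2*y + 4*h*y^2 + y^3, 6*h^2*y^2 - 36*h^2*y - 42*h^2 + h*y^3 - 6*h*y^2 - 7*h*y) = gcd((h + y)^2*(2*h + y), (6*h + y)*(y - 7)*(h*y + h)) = 1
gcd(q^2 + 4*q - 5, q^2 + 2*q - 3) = q - 1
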